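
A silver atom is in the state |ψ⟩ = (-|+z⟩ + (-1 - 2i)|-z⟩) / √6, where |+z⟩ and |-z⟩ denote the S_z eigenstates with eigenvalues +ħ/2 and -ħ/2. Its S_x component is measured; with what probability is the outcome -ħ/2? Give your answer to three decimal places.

0.333

|-x⟩ = (|+z⟩ - |-z⟩)/√2, so ⟨-x|ψ⟩ = (2i) / (√2·√6).
P = |2i|² / 12 = 4/12.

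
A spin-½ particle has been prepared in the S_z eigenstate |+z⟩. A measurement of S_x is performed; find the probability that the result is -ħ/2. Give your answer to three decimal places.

In the S_z basis, |+z⟩ = |+z⟩ and |-x⟩ = (|+z⟩ - |-z⟩)/√2.
|⟨-x|+z⟩|² = 1/2.

0.500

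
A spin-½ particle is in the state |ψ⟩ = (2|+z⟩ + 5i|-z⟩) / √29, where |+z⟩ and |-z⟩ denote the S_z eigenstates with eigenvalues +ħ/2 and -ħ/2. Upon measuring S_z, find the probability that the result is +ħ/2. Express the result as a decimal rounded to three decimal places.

The +ħ/2 outcome corresponds to |+z⟩. Its amplitude in |ψ⟩ is 2/√29.
P = |2|² / 29 = 4/29.

0.138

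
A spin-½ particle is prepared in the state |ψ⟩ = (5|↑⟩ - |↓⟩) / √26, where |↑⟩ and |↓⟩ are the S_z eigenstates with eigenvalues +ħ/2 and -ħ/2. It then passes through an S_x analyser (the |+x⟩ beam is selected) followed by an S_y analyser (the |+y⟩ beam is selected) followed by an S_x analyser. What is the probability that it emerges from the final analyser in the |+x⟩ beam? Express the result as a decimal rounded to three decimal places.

First analyser (S_x): P(|+x⟩) = |⟨+x|ψ⟩|² = 16/52.
After stage 1 the state is |+x⟩; P(|+y⟩) = |⟨+y|+x⟩|² = 1/2.
After stage 2 the state is |+y⟩; P(|+x⟩) = |⟨+x|+y⟩|² = 1/2.
Joint probability = 16/52 × 1/2 × 1/2 = 0.077.

0.077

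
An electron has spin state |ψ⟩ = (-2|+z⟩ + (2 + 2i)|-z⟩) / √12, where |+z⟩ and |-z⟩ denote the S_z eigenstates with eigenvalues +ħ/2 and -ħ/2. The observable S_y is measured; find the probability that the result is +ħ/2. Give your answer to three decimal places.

0.167

|+y⟩ = (|+z⟩ + i|-z⟩)/√2, so ⟨+y|ψ⟩ = (-2i) / (√2·√12).
P = |-2i|² / 24 = 4/24.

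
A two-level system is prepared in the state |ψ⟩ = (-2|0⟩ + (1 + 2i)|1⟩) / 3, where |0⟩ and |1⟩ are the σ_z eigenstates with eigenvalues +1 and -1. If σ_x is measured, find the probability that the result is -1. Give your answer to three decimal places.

|-x⟩ = (|0⟩ - |1⟩)/√2, so ⟨-x|ψ⟩ = (-3 - 2i) / (√2·3).
P = |-3 - 2i|² / 18 = 13/18.

0.722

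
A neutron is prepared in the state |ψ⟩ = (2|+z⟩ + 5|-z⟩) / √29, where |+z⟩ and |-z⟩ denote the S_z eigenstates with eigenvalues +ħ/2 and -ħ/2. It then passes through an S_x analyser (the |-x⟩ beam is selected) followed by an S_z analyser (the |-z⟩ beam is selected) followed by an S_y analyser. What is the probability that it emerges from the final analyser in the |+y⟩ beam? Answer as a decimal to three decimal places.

0.039

First analyser (S_x): P(|-x⟩) = |⟨-x|ψ⟩|² = 9/58.
After stage 1 the state is |-x⟩; P(|-z⟩) = |⟨-z|-x⟩|² = 1/2.
After stage 2 the state is |-z⟩; P(|+y⟩) = |⟨+y|-z⟩|² = 1/2.
Joint probability = 9/58 × 1/2 × 1/2 = 0.039.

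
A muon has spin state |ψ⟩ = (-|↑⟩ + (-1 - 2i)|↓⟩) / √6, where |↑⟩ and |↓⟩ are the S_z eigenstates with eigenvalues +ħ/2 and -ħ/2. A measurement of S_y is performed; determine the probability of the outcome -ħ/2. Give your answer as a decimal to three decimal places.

0.167

|-y⟩ = (|↑⟩ - i|↓⟩)/√2, so ⟨-y|ψ⟩ = (1 - i) / (√2·√6).
P = |1 - i|² / 12 = 2/12.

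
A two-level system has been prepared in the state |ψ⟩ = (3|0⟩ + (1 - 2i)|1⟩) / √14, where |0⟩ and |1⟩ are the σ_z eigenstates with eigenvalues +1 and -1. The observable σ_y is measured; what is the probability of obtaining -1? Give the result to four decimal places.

|-y⟩ = (|0⟩ - i|1⟩)/√2, so ⟨-y|ψ⟩ = (5 + i) / (√2·√14).
P = |5 + i|² / 28 = 26/28.

0.9286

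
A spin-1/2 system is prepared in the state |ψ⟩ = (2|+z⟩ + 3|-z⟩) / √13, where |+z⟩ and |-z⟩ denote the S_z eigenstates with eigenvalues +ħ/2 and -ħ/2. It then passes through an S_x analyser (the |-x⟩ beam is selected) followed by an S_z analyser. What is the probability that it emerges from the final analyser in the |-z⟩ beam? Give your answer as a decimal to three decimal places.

0.019

First analyser (S_x): P(|-x⟩) = |⟨-x|ψ⟩|² = 1/26.
After stage 1 the state is |-x⟩; P(|-z⟩) = |⟨-z|-x⟩|² = 1/2.
Joint probability = 1/26 × 1/2 = 0.019.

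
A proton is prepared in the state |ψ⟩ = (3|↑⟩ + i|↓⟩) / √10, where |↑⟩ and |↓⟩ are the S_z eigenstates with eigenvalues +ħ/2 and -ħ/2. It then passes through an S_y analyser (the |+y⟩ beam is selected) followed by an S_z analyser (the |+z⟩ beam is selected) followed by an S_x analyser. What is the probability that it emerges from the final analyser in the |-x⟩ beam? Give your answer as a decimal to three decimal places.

First analyser (S_y): P(|+y⟩) = |⟨+y|ψ⟩|² = 16/20.
After stage 1 the state is |+y⟩; P(|+z⟩) = |⟨+z|+y⟩|² = 1/2.
After stage 2 the state is |+z⟩; P(|-x⟩) = |⟨-x|+z⟩|² = 1/2.
Joint probability = 16/20 × 1/2 × 1/2 = 0.200.

0.200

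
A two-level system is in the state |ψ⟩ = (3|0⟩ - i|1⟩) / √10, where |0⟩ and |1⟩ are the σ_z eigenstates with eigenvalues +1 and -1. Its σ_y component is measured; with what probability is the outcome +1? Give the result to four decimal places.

0.2000

|+y⟩ = (|0⟩ + i|1⟩)/√2, so ⟨+y|ψ⟩ = (2) / (√2·√10).
P = |2|² / 20 = 4/20.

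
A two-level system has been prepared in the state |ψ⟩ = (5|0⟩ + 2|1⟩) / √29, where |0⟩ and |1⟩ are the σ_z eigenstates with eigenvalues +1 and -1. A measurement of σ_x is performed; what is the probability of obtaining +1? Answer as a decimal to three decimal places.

|+x⟩ = (|0⟩ + |1⟩)/√2, so ⟨+x|ψ⟩ = (7) / (√2·√29).
P = |7|² / 58 = 49/58.

0.845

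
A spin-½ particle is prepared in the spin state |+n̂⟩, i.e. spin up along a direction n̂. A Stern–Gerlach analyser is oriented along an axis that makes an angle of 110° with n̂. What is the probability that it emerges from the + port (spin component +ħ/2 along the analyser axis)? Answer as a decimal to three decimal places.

0.329

For spin-½, the probability of finding spin-up along an axis at angle θ to the initial spin direction is cos²(θ/2); spin-down is sin²(θ/2).
θ = 110°, so P = cos²(55°) ≈ 0.329.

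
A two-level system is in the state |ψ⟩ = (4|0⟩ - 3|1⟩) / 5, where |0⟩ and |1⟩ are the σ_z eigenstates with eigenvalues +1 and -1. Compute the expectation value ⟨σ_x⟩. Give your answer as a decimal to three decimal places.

⟨σ_x⟩ = 2 Re(a* b)/(|a|²+|b|²) with a = 4, b = -3.
a* b = -12, so ⟨σ_x⟩ = -24/25.

-0.960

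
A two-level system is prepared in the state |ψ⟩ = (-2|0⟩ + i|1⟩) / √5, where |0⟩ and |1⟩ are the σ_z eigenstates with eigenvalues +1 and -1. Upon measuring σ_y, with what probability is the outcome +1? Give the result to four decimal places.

0.1000

|+y⟩ = (|0⟩ + i|1⟩)/√2, so ⟨+y|ψ⟩ = (-1) / (√2·√5).
P = |-1|² / 10 = 1/10.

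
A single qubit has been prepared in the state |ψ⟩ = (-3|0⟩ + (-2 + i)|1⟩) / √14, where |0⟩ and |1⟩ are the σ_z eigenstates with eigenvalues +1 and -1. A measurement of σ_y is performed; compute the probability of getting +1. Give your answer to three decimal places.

0.286

|+y⟩ = (|0⟩ + i|1⟩)/√2, so ⟨+y|ψ⟩ = (-2 + 2i) / (√2·√14).
P = |-2 + 2i|² / 28 = 8/28.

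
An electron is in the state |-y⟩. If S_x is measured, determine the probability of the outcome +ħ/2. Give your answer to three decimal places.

In the S_z basis, |-y⟩ = (|+z⟩ - i|-z⟩)/√2 and |+x⟩ = (|+z⟩ + |-z⟩)/√2.
|⟨+x|-y⟩|² = 1/2.

0.500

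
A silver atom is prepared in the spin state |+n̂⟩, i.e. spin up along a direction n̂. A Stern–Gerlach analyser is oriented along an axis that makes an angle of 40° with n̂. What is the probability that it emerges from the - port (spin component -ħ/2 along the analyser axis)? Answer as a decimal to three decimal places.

For spin-½, the probability of finding spin-up along an axis at angle θ to the initial spin direction is cos²(θ/2); spin-down is sin²(θ/2).
θ = 40°, so P = sin²(20°) ≈ 0.117.

0.117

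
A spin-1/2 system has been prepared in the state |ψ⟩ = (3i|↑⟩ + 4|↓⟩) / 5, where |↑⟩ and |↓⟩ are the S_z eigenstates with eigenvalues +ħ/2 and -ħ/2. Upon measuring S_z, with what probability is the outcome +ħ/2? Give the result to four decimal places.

0.3600

The +ħ/2 outcome corresponds to |↑⟩. Its amplitude in |ψ⟩ is 3i/5.
P = |3i|² / 25 = 9/25.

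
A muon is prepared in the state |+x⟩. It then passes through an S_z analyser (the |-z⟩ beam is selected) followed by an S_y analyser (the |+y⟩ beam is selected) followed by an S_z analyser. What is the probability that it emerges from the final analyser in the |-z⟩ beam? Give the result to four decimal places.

First analyser (S_z): from |+x⟩, P(|-z⟩) = 1/2.
After stage 1 the state is |-z⟩; P(|+y⟩) = |⟨+y|-z⟩|² = 1/2.
After stage 2 the state is |+y⟩; P(|-z⟩) = |⟨-z|+y⟩|² = 1/2.
Joint probability = 1/2 × 1/2 × 1/2 = 0.1250.

0.1250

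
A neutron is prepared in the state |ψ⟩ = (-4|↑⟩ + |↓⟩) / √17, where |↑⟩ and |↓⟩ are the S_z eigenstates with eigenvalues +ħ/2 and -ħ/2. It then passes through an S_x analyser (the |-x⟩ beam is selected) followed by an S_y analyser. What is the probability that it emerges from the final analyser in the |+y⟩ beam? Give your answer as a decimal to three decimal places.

First analyser (S_x): P(|-x⟩) = |⟨-x|ψ⟩|² = 25/34.
After stage 1 the state is |-x⟩; P(|+y⟩) = |⟨+y|-x⟩|² = 1/2.
Joint probability = 25/34 × 1/2 = 0.368.

0.368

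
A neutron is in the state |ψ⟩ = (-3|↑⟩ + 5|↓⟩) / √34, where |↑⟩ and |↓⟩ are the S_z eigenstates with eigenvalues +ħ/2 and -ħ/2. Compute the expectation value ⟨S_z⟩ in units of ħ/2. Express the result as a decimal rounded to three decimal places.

⟨σ_z⟩ = |a|² - |b|² divided by |a|²+|b|², with a, b the |↑⟩, |↓⟩ amplitudes.
= (9 - 25)/34 = -16/34.
⟨S_z⟩ = (ħ/2)·⟨σ_z⟩.

-0.471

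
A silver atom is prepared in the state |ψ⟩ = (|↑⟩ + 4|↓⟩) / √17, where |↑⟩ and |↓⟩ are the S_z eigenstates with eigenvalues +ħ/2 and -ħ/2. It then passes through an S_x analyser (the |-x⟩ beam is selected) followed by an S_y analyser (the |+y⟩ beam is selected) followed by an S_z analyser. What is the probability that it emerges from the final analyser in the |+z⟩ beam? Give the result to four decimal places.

0.0662

First analyser (S_x): P(|-x⟩) = |⟨-x|ψ⟩|² = 9/34.
After stage 1 the state is |-x⟩; P(|+y⟩) = |⟨+y|-x⟩|² = 1/2.
After stage 2 the state is |+y⟩; P(|+z⟩) = |⟨+z|+y⟩|² = 1/2.
Joint probability = 9/34 × 1/2 × 1/2 = 0.0662.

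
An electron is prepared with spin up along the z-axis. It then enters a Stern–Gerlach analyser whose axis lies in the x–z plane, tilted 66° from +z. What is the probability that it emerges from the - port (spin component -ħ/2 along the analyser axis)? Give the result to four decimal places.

For spin-½, the probability of finding spin-up along an axis at angle θ to the initial spin direction is cos²(θ/2); spin-down is sin²(θ/2).
θ = 66°, so P = sin²(33°) ≈ 0.2966.

0.2966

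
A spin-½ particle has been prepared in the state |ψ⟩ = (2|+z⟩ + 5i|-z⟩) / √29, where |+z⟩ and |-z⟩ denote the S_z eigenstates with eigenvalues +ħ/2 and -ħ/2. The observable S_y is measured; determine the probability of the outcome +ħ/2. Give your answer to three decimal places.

|+y⟩ = (|+z⟩ + i|-z⟩)/√2, so ⟨+y|ψ⟩ = (7) / (√2·√29).
P = |7|² / 58 = 49/58.

0.845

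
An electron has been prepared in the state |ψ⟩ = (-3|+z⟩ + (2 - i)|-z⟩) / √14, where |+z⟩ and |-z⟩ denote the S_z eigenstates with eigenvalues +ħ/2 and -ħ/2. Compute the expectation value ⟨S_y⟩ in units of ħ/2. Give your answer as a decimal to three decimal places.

⟨σ_y⟩ = 2 Im(a* b)/(|a|²+|b|²) with a = -3, b = (2 - i).
a* b = (-6 + 3i), so ⟨σ_y⟩ = 6/14.
⟨S_y⟩ = (ħ/2)·⟨σ_y⟩.

0.429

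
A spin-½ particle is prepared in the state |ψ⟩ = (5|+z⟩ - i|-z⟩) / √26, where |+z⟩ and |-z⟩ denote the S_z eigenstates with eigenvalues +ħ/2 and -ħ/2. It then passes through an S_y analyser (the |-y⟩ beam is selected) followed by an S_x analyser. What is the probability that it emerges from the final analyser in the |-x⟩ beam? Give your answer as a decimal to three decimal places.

First analyser (S_y): P(|-y⟩) = |⟨-y|ψ⟩|² = 36/52.
After stage 1 the state is |-y⟩; P(|-x⟩) = |⟨-x|-y⟩|² = 1/2.
Joint probability = 36/52 × 1/2 = 0.346.

0.346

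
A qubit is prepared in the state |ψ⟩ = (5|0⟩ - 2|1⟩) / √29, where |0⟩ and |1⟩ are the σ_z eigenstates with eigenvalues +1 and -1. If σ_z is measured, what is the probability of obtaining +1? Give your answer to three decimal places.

The +1 outcome corresponds to |0⟩. Its amplitude in |ψ⟩ is 5/√29.
P = |5|² / 29 = 25/29.

0.862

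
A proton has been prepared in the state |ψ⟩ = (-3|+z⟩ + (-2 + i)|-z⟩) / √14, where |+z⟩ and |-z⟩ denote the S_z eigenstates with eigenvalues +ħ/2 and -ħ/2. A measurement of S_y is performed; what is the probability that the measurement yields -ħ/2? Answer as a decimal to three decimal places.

0.714

|-y⟩ = (|+z⟩ - i|-z⟩)/√2, so ⟨-y|ψ⟩ = (-4 - 2i) / (√2·√14).
P = |-4 - 2i|² / 28 = 20/28.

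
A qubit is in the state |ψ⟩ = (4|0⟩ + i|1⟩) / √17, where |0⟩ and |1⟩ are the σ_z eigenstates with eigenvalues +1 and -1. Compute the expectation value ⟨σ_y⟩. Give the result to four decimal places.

0.4706

⟨σ_y⟩ = 2 Im(a* b)/(|a|²+|b|²) with a = 4, b = i.
a* b = 4i, so ⟨σ_y⟩ = 8/17.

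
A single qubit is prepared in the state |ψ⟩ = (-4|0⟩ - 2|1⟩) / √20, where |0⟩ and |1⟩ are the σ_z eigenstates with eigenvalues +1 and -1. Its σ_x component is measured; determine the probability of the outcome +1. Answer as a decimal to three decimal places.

0.900

|+x⟩ = (|0⟩ + |1⟩)/√2, so ⟨+x|ψ⟩ = (-6) / (√2·√20).
P = |-6|² / 40 = 36/40.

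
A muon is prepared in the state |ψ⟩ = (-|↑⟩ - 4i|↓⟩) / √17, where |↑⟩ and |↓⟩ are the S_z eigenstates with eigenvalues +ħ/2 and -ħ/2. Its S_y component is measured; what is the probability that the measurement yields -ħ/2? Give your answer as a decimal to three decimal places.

0.265

|-y⟩ = (|↑⟩ - i|↓⟩)/√2, so ⟨-y|ψ⟩ = (3) / (√2·√17).
P = |3|² / 34 = 9/34.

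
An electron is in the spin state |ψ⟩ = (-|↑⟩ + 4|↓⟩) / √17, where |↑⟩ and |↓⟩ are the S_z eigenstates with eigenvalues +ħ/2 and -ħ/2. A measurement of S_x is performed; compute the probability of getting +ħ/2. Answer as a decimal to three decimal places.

0.265

|+x⟩ = (|↑⟩ + |↓⟩)/√2, so ⟨+x|ψ⟩ = (3) / (√2·√17).
P = |3|² / 34 = 9/34.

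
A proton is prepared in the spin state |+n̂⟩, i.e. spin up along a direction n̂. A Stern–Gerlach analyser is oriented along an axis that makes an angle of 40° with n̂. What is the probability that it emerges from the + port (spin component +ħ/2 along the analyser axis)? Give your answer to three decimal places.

For spin-½, the probability of finding spin-up along an axis at angle θ to the initial spin direction is cos²(θ/2); spin-down is sin²(θ/2).
θ = 40°, so P = cos²(20°) ≈ 0.883.

0.883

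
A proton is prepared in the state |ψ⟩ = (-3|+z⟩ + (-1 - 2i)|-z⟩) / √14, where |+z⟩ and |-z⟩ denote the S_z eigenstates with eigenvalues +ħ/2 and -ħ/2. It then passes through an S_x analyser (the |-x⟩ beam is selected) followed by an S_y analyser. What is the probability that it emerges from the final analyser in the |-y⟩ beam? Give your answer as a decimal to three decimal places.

First analyser (S_x): P(|-x⟩) = |⟨-x|ψ⟩|² = 8/28.
After stage 1 the state is |-x⟩; P(|-y⟩) = |⟨-y|-x⟩|² = 1/2.
Joint probability = 8/28 × 1/2 = 0.143.

0.143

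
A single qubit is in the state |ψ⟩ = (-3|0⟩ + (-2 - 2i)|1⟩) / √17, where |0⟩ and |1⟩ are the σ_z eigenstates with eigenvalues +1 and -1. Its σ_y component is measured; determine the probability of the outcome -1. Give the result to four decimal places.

|-y⟩ = (|0⟩ - i|1⟩)/√2, so ⟨-y|ψ⟩ = (-1 - 2i) / (√2·√17).
P = |-1 - 2i|² / 34 = 5/34.

0.1471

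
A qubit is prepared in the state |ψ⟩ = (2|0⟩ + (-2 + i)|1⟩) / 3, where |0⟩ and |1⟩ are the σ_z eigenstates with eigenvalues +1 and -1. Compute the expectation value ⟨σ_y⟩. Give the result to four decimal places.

0.4444

⟨σ_y⟩ = 2 Im(a* b)/(|a|²+|b|²) with a = 2, b = (-2 + i).
a* b = (-4 + 2i), so ⟨σ_y⟩ = 4/9.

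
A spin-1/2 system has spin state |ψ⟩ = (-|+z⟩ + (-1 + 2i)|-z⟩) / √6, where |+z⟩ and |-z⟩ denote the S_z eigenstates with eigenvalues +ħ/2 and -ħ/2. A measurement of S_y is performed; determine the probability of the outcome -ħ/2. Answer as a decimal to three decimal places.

0.833

|-y⟩ = (|+z⟩ - i|-z⟩)/√2, so ⟨-y|ψ⟩ = (-3 - i) / (√2·√6).
P = |-3 - i|² / 12 = 10/12.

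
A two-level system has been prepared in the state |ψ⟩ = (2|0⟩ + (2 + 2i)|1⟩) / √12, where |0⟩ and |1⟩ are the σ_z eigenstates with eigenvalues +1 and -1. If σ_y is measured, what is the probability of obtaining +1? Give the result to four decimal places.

0.8333

|+y⟩ = (|0⟩ + i|1⟩)/√2, so ⟨+y|ψ⟩ = (4 - 2i) / (√2·√12).
P = |4 - 2i|² / 24 = 20/24.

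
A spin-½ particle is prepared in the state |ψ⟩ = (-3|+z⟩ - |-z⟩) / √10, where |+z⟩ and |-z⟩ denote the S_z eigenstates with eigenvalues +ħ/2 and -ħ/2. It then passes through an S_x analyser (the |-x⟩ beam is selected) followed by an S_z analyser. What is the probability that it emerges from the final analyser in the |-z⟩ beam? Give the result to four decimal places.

First analyser (S_x): P(|-x⟩) = |⟨-x|ψ⟩|² = 4/20.
After stage 1 the state is |-x⟩; P(|-z⟩) = |⟨-z|-x⟩|² = 1/2.
Joint probability = 4/20 × 1/2 = 0.1000.

0.1000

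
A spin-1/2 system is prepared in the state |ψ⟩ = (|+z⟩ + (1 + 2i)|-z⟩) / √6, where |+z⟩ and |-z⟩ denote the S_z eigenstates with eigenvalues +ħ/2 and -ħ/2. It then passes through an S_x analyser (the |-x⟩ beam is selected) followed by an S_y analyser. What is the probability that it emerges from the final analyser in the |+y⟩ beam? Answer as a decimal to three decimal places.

0.167

First analyser (S_x): P(|-x⟩) = |⟨-x|ψ⟩|² = 4/12.
After stage 1 the state is |-x⟩; P(|+y⟩) = |⟨+y|-x⟩|² = 1/2.
Joint probability = 4/12 × 1/2 = 0.167.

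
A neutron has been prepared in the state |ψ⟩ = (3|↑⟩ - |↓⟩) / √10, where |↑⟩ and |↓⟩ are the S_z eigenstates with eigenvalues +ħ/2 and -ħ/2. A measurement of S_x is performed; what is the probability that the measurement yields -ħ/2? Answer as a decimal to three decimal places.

|-x⟩ = (|↑⟩ - |↓⟩)/√2, so ⟨-x|ψ⟩ = (4) / (√2·√10).
P = |4|² / 20 = 16/20.

0.800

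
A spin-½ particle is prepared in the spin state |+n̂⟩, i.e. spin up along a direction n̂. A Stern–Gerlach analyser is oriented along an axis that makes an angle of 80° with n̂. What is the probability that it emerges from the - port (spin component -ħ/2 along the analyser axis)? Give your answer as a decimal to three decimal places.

For spin-½, the probability of finding spin-up along an axis at angle θ to the initial spin direction is cos²(θ/2); spin-down is sin²(θ/2).
θ = 80°, so P = sin²(40°) ≈ 0.413.

0.413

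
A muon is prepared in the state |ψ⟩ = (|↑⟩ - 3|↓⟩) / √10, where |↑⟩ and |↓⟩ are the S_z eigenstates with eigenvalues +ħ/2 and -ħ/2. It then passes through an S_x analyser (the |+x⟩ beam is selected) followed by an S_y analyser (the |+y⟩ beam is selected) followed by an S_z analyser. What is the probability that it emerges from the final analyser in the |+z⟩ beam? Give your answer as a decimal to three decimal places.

0.050

First analyser (S_x): P(|+x⟩) = |⟨+x|ψ⟩|² = 4/20.
After stage 1 the state is |+x⟩; P(|+y⟩) = |⟨+y|+x⟩|² = 1/2.
After stage 2 the state is |+y⟩; P(|+z⟩) = |⟨+z|+y⟩|² = 1/2.
Joint probability = 4/20 × 1/2 × 1/2 = 0.050.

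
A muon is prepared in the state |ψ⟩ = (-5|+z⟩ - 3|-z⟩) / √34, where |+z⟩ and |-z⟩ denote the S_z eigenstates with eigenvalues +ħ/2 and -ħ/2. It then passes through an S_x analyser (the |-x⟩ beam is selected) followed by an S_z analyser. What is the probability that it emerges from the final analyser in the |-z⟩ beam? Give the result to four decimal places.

0.0294

First analyser (S_x): P(|-x⟩) = |⟨-x|ψ⟩|² = 4/68.
After stage 1 the state is |-x⟩; P(|-z⟩) = |⟨-z|-x⟩|² = 1/2.
Joint probability = 4/68 × 1/2 = 0.0294.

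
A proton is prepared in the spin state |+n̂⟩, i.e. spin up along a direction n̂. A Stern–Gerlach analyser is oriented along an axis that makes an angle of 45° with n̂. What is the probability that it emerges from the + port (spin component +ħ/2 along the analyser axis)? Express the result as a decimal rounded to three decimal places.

For spin-½, the probability of finding spin-up along an axis at angle θ to the initial spin direction is cos²(θ/2); spin-down is sin²(θ/2).
θ = 45°, so P = cos²(22.5°) ≈ 0.854.

0.854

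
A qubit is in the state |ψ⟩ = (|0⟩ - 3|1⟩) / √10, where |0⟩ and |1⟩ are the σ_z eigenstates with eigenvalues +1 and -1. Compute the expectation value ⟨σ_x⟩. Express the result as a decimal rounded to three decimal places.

-0.600

⟨σ_x⟩ = 2 Re(a* b)/(|a|²+|b|²) with a = 1, b = -3.
a* b = -3, so ⟨σ_x⟩ = -6/10.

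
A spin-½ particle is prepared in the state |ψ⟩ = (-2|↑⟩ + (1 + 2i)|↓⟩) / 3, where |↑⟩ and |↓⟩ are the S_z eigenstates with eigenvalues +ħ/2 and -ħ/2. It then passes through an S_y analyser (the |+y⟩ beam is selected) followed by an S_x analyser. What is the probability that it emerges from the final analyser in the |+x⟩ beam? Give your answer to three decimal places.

0.028

First analyser (S_y): P(|+y⟩) = |⟨+y|ψ⟩|² = 1/18.
After stage 1 the state is |+y⟩; P(|+x⟩) = |⟨+x|+y⟩|² = 1/2.
Joint probability = 1/18 × 1/2 = 0.028.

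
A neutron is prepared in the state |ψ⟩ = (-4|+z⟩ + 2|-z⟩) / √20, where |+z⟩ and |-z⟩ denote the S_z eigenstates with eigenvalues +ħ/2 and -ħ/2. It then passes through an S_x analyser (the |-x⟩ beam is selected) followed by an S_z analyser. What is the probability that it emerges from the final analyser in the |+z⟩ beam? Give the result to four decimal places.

First analyser (S_x): P(|-x⟩) = |⟨-x|ψ⟩|² = 36/40.
After stage 1 the state is |-x⟩; P(|+z⟩) = |⟨+z|-x⟩|² = 1/2.
Joint probability = 36/40 × 1/2 = 0.4500.

0.4500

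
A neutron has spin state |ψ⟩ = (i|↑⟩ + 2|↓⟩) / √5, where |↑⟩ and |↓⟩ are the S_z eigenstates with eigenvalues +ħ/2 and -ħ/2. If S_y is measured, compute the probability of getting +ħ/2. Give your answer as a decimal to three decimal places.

0.100

|+y⟩ = (|↑⟩ + i|↓⟩)/√2, so ⟨+y|ψ⟩ = (-i) / (√2·√5).
P = |-i|² / 10 = 1/10.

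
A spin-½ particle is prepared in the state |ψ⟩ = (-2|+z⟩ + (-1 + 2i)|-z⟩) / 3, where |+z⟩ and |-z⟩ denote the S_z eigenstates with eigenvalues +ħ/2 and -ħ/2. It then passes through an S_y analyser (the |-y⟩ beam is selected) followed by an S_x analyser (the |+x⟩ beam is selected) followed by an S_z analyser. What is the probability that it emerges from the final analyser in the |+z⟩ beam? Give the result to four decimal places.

First analyser (S_y): P(|-y⟩) = |⟨-y|ψ⟩|² = 17/18.
After stage 1 the state is |-y⟩; P(|+x⟩) = |⟨+x|-y⟩|² = 1/2.
After stage 2 the state is |+x⟩; P(|+z⟩) = |⟨+z|+x⟩|² = 1/2.
Joint probability = 17/18 × 1/2 × 1/2 = 0.2361.

0.2361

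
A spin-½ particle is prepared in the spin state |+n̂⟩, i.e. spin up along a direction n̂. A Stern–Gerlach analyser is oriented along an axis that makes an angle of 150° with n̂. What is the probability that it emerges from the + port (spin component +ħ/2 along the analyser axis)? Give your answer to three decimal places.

0.067

For spin-½, the probability of finding spin-up along an axis at angle θ to the initial spin direction is cos²(θ/2); spin-down is sin²(θ/2).
θ = 150°, so P = cos²(75°) ≈ 0.067.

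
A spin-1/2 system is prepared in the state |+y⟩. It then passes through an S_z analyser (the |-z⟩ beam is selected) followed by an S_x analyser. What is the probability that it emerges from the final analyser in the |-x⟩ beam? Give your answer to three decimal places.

0.250

First analyser (S_z): from |+y⟩, P(|-z⟩) = 1/2.
After stage 1 the state is |-z⟩; P(|-x⟩) = |⟨-x|-z⟩|² = 1/2.
Joint probability = 1/2 × 1/2 = 0.250.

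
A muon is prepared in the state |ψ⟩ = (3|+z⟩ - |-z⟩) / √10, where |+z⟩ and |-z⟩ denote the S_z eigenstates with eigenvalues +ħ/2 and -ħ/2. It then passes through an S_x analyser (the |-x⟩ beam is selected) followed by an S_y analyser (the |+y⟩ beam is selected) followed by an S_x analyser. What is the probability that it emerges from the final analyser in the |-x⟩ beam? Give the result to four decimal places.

0.2000

First analyser (S_x): P(|-x⟩) = |⟨-x|ψ⟩|² = 16/20.
After stage 1 the state is |-x⟩; P(|+y⟩) = |⟨+y|-x⟩|² = 1/2.
After stage 2 the state is |+y⟩; P(|-x⟩) = |⟨-x|+y⟩|² = 1/2.
Joint probability = 16/20 × 1/2 × 1/2 = 0.2000.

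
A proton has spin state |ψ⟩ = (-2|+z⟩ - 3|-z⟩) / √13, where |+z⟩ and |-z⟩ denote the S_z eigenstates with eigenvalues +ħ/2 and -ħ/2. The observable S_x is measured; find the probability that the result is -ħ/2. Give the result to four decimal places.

|-x⟩ = (|+z⟩ - |-z⟩)/√2, so ⟨-x|ψ⟩ = (1) / (√2·√13).
P = |1|² / 26 = 1/26.

0.0385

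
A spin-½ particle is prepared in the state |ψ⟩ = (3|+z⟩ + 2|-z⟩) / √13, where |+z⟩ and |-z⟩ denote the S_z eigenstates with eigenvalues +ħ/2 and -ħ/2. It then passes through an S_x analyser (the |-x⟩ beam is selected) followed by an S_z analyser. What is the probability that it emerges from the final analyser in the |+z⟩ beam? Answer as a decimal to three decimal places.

0.019

First analyser (S_x): P(|-x⟩) = |⟨-x|ψ⟩|² = 1/26.
After stage 1 the state is |-x⟩; P(|+z⟩) = |⟨+z|-x⟩|² = 1/2.
Joint probability = 1/26 × 1/2 = 0.019.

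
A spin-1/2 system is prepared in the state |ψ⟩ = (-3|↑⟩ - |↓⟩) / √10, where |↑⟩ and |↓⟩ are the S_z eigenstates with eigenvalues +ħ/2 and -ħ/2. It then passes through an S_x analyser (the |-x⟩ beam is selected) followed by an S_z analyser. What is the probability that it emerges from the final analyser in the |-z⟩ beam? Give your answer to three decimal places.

First analyser (S_x): P(|-x⟩) = |⟨-x|ψ⟩|² = 4/20.
After stage 1 the state is |-x⟩; P(|-z⟩) = |⟨-z|-x⟩|² = 1/2.
Joint probability = 4/20 × 1/2 = 0.100.

0.100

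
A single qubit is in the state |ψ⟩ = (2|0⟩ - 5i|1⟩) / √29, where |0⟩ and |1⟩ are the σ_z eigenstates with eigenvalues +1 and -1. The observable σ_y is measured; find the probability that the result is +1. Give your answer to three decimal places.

|+y⟩ = (|0⟩ + i|1⟩)/√2, so ⟨+y|ψ⟩ = (-3) / (√2·√29).
P = |-3|² / 58 = 9/58.

0.155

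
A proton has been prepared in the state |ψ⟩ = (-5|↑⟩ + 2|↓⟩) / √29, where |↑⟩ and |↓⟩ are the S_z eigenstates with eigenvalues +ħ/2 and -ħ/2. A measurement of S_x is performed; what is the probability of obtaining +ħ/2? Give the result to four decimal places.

|+x⟩ = (|↑⟩ + |↓⟩)/√2, so ⟨+x|ψ⟩ = (-3) / (√2·√29).
P = |-3|² / 58 = 9/58.

0.1552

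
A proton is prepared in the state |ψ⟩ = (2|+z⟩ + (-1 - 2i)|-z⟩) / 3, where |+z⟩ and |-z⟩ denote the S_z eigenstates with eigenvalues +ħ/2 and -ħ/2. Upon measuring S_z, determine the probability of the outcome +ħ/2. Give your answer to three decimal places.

0.444

The +ħ/2 outcome corresponds to |+z⟩. Its amplitude in |ψ⟩ is 2/3.
P = |2|² / 9 = 4/9.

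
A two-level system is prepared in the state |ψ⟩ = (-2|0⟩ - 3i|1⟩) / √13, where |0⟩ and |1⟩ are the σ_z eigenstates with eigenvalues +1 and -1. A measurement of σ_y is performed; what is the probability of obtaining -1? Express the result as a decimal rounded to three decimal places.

0.038

|-y⟩ = (|0⟩ - i|1⟩)/√2, so ⟨-y|ψ⟩ = (1) / (√2·√13).
P = |1|² / 26 = 1/26.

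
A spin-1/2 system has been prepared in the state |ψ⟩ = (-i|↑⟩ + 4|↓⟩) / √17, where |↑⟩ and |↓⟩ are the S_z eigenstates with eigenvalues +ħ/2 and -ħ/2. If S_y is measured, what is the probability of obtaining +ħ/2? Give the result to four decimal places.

|+y⟩ = (|↑⟩ + i|↓⟩)/√2, so ⟨+y|ψ⟩ = (-5i) / (√2·√17).
P = |-5i|² / 34 = 25/34.

0.7353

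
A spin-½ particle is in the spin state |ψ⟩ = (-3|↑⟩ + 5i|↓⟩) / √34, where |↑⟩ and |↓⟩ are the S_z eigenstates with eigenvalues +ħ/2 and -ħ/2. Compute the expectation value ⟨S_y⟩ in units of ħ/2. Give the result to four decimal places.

-0.8824

⟨σ_y⟩ = 2 Im(a* b)/(|a|²+|b|²) with a = -3, b = 5i.
a* b = -15i, so ⟨σ_y⟩ = -30/34.
⟨S_y⟩ = (ħ/2)·⟨σ_y⟩.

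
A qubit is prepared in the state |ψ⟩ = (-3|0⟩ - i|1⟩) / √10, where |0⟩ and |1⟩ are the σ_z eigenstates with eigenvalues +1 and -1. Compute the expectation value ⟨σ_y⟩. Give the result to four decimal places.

⟨σ_y⟩ = 2 Im(a* b)/(|a|²+|b|²) with a = -3, b = -i.
a* b = 3i, so ⟨σ_y⟩ = 6/10.

0.6000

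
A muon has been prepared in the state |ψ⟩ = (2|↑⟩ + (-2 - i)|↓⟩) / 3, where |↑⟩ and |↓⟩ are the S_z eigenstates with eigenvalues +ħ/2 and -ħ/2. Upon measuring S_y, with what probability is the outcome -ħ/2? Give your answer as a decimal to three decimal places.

|-y⟩ = (|↑⟩ - i|↓⟩)/√2, so ⟨-y|ψ⟩ = (3 - 2i) / (√2·3).
P = |3 - 2i|² / 18 = 13/18.

0.722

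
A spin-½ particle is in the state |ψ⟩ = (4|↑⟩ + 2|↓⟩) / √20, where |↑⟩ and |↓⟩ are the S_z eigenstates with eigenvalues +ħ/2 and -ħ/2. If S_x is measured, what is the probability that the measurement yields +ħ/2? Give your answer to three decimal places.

|+x⟩ = (|↑⟩ + |↓⟩)/√2, so ⟨+x|ψ⟩ = (6) / (√2·√20).
P = |6|² / 40 = 36/40.

0.900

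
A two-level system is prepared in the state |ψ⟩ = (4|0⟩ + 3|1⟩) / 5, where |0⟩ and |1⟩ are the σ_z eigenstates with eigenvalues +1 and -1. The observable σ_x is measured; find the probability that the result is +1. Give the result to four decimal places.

0.9800

|+x⟩ = (|0⟩ + |1⟩)/√2, so ⟨+x|ψ⟩ = (7) / (√2·5).
P = |7|² / 50 = 49/50.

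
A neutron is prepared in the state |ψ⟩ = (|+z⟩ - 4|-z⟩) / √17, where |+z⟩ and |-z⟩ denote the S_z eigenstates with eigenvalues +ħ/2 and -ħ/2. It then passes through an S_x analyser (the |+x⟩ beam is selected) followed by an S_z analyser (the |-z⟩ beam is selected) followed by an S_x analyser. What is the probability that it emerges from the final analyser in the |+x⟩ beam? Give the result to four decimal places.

First analyser (S_x): P(|+x⟩) = |⟨+x|ψ⟩|² = 9/34.
After stage 1 the state is |+x⟩; P(|-z⟩) = |⟨-z|+x⟩|² = 1/2.
After stage 2 the state is |-z⟩; P(|+x⟩) = |⟨+x|-z⟩|² = 1/2.
Joint probability = 9/34 × 1/2 × 1/2 = 0.0662.

0.0662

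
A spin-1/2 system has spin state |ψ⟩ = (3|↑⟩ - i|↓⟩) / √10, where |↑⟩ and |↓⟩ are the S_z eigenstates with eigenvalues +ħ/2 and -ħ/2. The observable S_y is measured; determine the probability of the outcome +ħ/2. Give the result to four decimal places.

0.2000

|+y⟩ = (|↑⟩ + i|↓⟩)/√2, so ⟨+y|ψ⟩ = (2) / (√2·√10).
P = |2|² / 20 = 4/20.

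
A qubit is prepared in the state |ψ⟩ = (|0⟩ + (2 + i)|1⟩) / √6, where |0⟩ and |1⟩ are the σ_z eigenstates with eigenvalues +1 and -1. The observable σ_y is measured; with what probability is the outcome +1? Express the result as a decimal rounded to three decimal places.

|+y⟩ = (|0⟩ + i|1⟩)/√2, so ⟨+y|ψ⟩ = (2 - 2i) / (√2·√6).
P = |2 - 2i|² / 12 = 8/12.

0.667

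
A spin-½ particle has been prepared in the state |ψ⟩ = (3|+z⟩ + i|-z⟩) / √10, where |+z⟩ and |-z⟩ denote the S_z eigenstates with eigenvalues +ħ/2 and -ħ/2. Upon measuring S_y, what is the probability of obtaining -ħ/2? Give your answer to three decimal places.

0.200

|-y⟩ = (|+z⟩ - i|-z⟩)/√2, so ⟨-y|ψ⟩ = (2) / (√2·√10).
P = |2|² / 20 = 4/20.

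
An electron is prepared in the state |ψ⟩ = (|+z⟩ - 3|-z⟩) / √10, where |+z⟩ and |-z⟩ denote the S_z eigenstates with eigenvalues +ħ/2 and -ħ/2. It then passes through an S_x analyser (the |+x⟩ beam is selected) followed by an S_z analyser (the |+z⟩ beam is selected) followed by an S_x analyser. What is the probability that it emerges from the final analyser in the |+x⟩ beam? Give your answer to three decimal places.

0.050

First analyser (S_x): P(|+x⟩) = |⟨+x|ψ⟩|² = 4/20.
After stage 1 the state is |+x⟩; P(|+z⟩) = |⟨+z|+x⟩|² = 1/2.
After stage 2 the state is |+z⟩; P(|+x⟩) = |⟨+x|+z⟩|² = 1/2.
Joint probability = 4/20 × 1/2 × 1/2 = 0.050.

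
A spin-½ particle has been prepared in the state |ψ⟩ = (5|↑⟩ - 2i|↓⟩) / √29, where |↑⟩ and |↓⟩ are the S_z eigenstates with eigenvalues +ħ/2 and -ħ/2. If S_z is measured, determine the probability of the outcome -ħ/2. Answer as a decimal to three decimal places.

The -ħ/2 outcome corresponds to |↓⟩. Its amplitude in |ψ⟩ is -2i/√29.
P = |-2i|² / 29 = 4/29.

0.138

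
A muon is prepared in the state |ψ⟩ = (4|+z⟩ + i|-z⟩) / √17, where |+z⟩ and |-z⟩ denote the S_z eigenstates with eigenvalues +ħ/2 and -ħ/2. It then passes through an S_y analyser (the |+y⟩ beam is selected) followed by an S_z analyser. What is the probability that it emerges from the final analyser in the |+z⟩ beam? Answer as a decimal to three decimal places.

0.368

First analyser (S_y): P(|+y⟩) = |⟨+y|ψ⟩|² = 25/34.
After stage 1 the state is |+y⟩; P(|+z⟩) = |⟨+z|+y⟩|² = 1/2.
Joint probability = 25/34 × 1/2 = 0.368.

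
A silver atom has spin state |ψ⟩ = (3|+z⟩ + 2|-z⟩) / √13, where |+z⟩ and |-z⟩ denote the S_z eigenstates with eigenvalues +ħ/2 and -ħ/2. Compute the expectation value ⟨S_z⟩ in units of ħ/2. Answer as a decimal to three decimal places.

⟨σ_z⟩ = |a|² - |b|² divided by |a|²+|b|², with a, b the |+z⟩, |-z⟩ amplitudes.
= (9 - 4)/13 = 5/13.
⟨S_z⟩ = (ħ/2)·⟨σ_z⟩.

0.385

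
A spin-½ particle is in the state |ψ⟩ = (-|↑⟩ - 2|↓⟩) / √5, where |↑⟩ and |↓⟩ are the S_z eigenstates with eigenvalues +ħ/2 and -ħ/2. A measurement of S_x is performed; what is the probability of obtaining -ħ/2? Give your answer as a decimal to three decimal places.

|-x⟩ = (|↑⟩ - |↓⟩)/√2, so ⟨-x|ψ⟩ = (1) / (√2·√5).
P = |1|² / 10 = 1/10.

0.100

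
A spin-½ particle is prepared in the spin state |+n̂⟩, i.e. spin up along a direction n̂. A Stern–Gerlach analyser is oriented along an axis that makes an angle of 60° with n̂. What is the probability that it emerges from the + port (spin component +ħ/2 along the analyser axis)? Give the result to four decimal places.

For spin-½, the probability of finding spin-up along an axis at angle θ to the initial spin direction is cos²(θ/2); spin-down is sin²(θ/2).
θ = 60°, so P = cos²(30°) ≈ 0.7500.

0.7500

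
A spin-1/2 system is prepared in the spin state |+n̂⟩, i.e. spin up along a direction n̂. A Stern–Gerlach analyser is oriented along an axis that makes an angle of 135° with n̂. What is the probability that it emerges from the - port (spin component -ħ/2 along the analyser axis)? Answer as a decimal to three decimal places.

For spin-½, the probability of finding spin-up along an axis at angle θ to the initial spin direction is cos²(θ/2); spin-down is sin²(θ/2).
θ = 135°, so P = sin²(67.5°) ≈ 0.854.

0.854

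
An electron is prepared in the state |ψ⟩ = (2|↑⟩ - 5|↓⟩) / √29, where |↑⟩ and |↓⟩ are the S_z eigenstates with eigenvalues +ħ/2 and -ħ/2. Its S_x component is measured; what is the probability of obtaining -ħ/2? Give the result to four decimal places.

0.8448

|-x⟩ = (|↑⟩ - |↓⟩)/√2, so ⟨-x|ψ⟩ = (7) / (√2·√29).
P = |7|² / 58 = 49/58.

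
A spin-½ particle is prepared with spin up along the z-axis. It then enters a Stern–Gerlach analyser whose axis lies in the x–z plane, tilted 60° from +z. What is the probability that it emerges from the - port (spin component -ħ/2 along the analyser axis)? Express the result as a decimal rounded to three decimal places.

For spin-½, the probability of finding spin-up along an axis at angle θ to the initial spin direction is cos²(θ/2); spin-down is sin²(θ/2).
θ = 60°, so P = sin²(30°) ≈ 0.250.

0.250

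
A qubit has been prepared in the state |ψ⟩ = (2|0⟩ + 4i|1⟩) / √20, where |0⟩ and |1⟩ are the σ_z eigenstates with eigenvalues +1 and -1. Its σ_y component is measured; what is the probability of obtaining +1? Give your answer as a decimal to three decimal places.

|+y⟩ = (|0⟩ + i|1⟩)/√2, so ⟨+y|ψ⟩ = (6) / (√2·√20).
P = |6|² / 40 = 36/40.

0.900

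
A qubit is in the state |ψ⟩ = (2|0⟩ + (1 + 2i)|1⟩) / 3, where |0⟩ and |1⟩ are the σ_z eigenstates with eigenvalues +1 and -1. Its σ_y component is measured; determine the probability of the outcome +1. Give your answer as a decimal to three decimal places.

|+y⟩ = (|0⟩ + i|1⟩)/√2, so ⟨+y|ψ⟩ = (4 - i) / (√2·3).
P = |4 - i|² / 18 = 17/18.

0.944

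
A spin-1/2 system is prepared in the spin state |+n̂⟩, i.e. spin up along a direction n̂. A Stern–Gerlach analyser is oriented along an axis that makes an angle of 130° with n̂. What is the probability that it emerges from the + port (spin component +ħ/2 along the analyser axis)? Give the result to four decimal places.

0.1786

For spin-½, the probability of finding spin-up along an axis at angle θ to the initial spin direction is cos²(θ/2); spin-down is sin²(θ/2).
θ = 130°, so P = cos²(65°) ≈ 0.1786.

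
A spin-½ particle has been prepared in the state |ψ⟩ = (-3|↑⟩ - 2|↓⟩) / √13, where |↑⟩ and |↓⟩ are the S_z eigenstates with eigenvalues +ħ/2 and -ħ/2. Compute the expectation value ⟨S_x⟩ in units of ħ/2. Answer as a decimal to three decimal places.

⟨σ_x⟩ = 2 Re(a* b)/(|a|²+|b|²) with a = -3, b = -2.
a* b = 6, so ⟨σ_x⟩ = 12/13.
⟨S_x⟩ = (ħ/2)·⟨σ_x⟩.

0.923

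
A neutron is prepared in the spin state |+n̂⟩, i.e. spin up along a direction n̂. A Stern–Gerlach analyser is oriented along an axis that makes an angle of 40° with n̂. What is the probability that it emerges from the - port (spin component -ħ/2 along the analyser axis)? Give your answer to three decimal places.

For spin-½, the probability of finding spin-up along an axis at angle θ to the initial spin direction is cos²(θ/2); spin-down is sin²(θ/2).
θ = 40°, so P = sin²(20°) ≈ 0.117.

0.117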